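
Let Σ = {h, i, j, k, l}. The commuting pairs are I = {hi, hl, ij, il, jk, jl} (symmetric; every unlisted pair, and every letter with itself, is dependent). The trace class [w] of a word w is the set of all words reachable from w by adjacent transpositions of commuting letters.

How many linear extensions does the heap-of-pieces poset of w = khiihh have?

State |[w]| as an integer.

0(k) covers ∅
1(h) covers 0:k
2(i) covers 0:k
3(i) covers 2:i
4(h) covers 1:h
5(h) covers 4:h
floor of heap: 0:k
completions by unplaced set U, small U first (add the entries for U minus each lowest piece of U):
  |U|=1: {3}:1  {5}:1
  |U|=2: {2,3}:1  {3,5}:2  {4,5}:1
  |U|=3: {1,4,5}:1  {2,3,5}:3  {3,4,5}:3
  |U|=4: {1,3,4,5}:4  {2,3,4,5}:6
  start at 0(k): 10

10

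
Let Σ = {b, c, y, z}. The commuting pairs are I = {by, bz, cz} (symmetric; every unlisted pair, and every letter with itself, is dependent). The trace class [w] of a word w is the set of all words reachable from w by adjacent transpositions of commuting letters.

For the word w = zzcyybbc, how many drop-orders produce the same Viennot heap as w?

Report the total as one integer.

31

piece 0:z — minimal
piece 1:z rests on {0:z}
piece 2:c — minimal
piece 3:y rests on {1:z, 2:c}
piece 4:y rests on {3:y}
piece 5:b rests on {2:c}
piece 6:b rests on {5:b}
piece 7:c rests on {4:y, 6:b}
minimal pieces: {0:z, 2:c}
ways to finish when only these pieces remain (= sum over removing one remaining piece with nothing left below it):
  1 left: {7}→1
  2 left: {4,7}→1  {6,7}→1
  3 left: {3,4,7}→1  {4,6,7}→2  {5,6,7}→1
  4 left: {1,3,4,7}→1  {3,4,6,7}→3  {4,5,6,7}→3
  5 left: {0,1,3,4,7}→1  {1,3,4,6,7}→4  {3,4,5,6,7}→6
  6 left: {0,1,3,4,6,7}→5  {1,3,4,5,6,7}→10  {2,3,4,5,6,7}→6
  placing 0:z first → 16 extensions
  placing 2:c first → 15 extensions
total linear extensions = 31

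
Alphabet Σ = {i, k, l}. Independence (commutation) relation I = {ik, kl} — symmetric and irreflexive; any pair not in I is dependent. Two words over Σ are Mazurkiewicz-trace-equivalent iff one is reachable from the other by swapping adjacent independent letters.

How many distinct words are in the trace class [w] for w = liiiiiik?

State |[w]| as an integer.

0(l) covers ∅
1(i) covers 0:l
2(i) covers 1:i
3(i) covers 2:i
4(i) covers 3:i
5(i) covers 4:i
6(i) covers 5:i
7(k) covers ∅
floor of heap: 0:l, 7:k
completions by unplaced set U, small U first (add the entries for U minus each lowest piece of U):
  |U|=1: {6}:1  {7}:1
  |U|=2: {5,6}:1  {6,7}:2
  |U|=3: {4,5,6}:1  {5,6,7}:3
  |U|=4: {3,4,5,6}:1  {4,5,6,7}:4
  |U|=5: {2,3,4,5,6}:1  {3,4,5,6,7}:5
  |U|=6: {1,2,3,4,5,6}:1  {2,3,4,5,6,7}:6
  start at 0(l): 7
  start at 7(k): 1
sum over floor = 8

8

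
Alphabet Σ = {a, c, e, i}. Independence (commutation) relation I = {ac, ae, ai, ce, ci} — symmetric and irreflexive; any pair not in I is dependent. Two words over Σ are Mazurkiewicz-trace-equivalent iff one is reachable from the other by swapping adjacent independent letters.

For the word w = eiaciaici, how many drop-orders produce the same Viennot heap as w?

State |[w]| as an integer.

drop 0:e onto floor
drop 1:i onto {0:e}
drop 2:a onto floor
drop 3:c onto floor
drop 4:i onto {1:i}
drop 5:a onto {2:a}
drop 6:i onto {4:i}
drop 7:c onto {3:c}
drop 8:i onto {6:i}
ground layer = {0:e, 2:a, 3:c}
drop-orders for the pieces not yet dropped (sum over which currently-grounded one goes next):
  1 to go: {5} 1  {7} 1  {8} 1
  2 to go: {2,5} 1  {3,7} 1  {5,7} 2  {5,8} 2  {6,8} 1  {7,8} 2
  3 to go: {2,5,7} 3  {2,5,8} 3  {3,5,7} 3  {3,7,8} 3  {4,6,8} 1  {5,6,8} 3  {5,7,8} 6  {6,7,8} 3
  4 to go: {1,4,6,8} 1  {2,3,5,7} 6  {2,5,6,8} 6  {2,5,7,8} 12  {3,5,7,8} 12  {3,6,7,8} 6  {4,5,6,8} 4  {4,6,7,8} 4  {5,6,7,8} 12
  5 to go: {0,1,4,6,8} 1  {1,4,5,6,8} 5  {1,4,6,7,8} 5  {2,3,5,7,8} 30  {2,4,5,6,8} 10  {2,5,6,7,8} 30  {3,4,6,7,8} 10  {3,5,6,7,8} 30  {4,5,6,7,8} 20
  6 to go: {0,1,4,5,6,8} 6  {0,1,4,6,7,8} 6  {1,2,4,5,6,8} 15  {1,3,4,6,7,8} 15  {1,4,5,6,7,8} 30  {2,3,5,6,7,8} 90  {2,4,5,6,7,8} 60  {3,4,5,6,7,8} 60
  7 to go: {0,1,2,4,5,6,8} 21  {0,1,3,4,6,7,8} 21  {0,1,4,5,6,7,8} 42  {1,2,4,5,6,7,8} 105  {1,3,4,5,6,7,8} 105  {2,3,4,5,6,7,8} 210
  if 0:e drops first: 420 orders
  if 2:a drops first: 168 orders
  if 3:c drops first: 168 orders
heap linearizations: 756

756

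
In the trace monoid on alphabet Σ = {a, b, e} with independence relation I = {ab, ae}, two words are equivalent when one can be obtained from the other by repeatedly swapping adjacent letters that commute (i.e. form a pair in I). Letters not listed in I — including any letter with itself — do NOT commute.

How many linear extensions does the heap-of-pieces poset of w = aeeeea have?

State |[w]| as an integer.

#0=a has no predecessor
#1=e has no predecessor
#2=e depends on [1:e]
#3=e depends on [2:e]
#4=e depends on [3:e]
#5=a depends on [0:a]
sources: [0:a, 1:e]
N(rest) = Σ N(rest − s) over sources s of rest; N(one piece) = 1:
  size 1 → [4]=1  [5]=1
  size 2 → [0,5]=1  [3,4]=1  [4,5]=2
  size 3 → [0,4,5]=3  [2,3,4]=1  [3,4,5]=3
  size 4 → [0,3,4,5]=6  [1,2,3,4]=1  [2,3,4,5]=4
  first=0(a) contributes 5
  first=1(e) contributes 10
|[w]| = 15

15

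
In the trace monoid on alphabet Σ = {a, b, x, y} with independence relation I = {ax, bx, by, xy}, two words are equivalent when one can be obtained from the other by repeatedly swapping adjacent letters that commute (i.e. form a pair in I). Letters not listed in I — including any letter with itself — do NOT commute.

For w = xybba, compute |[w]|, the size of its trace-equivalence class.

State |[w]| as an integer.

15

0(x) covers ∅
1(y) covers ∅
2(b) covers ∅
3(b) covers 2:b
4(a) covers 1:y, 3:b
floor of heap: 0:x, 1:y, 2:b
completions by unplaced set U, small U first (add the entries for U minus each lowest piece of U):
  |U|=1: {0}:1  {4}:1
  |U|=2: {0,4}:2  {1,4}:1  {3,4}:1
  |U|=3: {0,1,4}:3  {0,3,4}:3  {1,3,4}:2  {2,3,4}:1
  start at 0(x): 3
  start at 1(y): 4
  start at 2(b): 8
sum over floor = 15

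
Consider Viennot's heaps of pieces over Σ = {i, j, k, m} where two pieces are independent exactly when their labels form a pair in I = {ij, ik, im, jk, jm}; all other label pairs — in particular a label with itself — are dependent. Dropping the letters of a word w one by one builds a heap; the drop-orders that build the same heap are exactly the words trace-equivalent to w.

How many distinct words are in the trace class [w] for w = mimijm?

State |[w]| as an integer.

60

piece 0:m — minimal
piece 1:i — minimal
piece 2:m rests on {0:m}
piece 3:i rests on {1:i}
piece 4:j — minimal
piece 5:m rests on {2:m}
minimal pieces: {0:m, 1:i, 4:j}
ways to finish when only these pieces remain (= sum over removing one remaining piece with nothing left below it):
  1 left: {3}→1  {4}→1  {5}→1
  2 left: {1,3}→1  {2,5}→1  {3,4}→2  {3,5}→2  {4,5}→2
  3 left: {0,2,5}→1  {1,3,4}→3  {1,3,5}→3  {2,3,5}→3  {2,4,5}→3  {3,4,5}→6
  4 left: {0,2,3,5}→4  {0,2,4,5}→4  {1,2,3,5}→6  {1,3,4,5}→12  {2,3,4,5}→12
  placing 0:m first → 30 extensions
  placing 1:i first → 20 extensions
  placing 4:j first → 10 extensions
total linear extensions = 60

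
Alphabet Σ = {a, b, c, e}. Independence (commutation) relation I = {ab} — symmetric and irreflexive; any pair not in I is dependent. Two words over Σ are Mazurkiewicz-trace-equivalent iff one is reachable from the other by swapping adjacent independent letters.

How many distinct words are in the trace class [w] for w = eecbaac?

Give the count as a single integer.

3

drop 0:e onto floor
drop 1:e onto {0:e}
drop 2:c onto {1:e}
drop 3:b onto {2:c}
drop 4:a onto {2:c}
drop 5:a onto {4:a}
drop 6:c onto {3:b, 5:a}
ground layer = {0:e}
drop-orders for the pieces not yet dropped (sum over which currently-grounded one goes next):
  1 to go: {6} 1
  2 to go: {3,6} 1  {5,6} 1
  3 to go: {3,5,6} 2  {4,5,6} 1
  4 to go: {3,4,5,6} 3
  5 to go: {2,3,4,5,6} 3
  if 0:e drops first: 3 orders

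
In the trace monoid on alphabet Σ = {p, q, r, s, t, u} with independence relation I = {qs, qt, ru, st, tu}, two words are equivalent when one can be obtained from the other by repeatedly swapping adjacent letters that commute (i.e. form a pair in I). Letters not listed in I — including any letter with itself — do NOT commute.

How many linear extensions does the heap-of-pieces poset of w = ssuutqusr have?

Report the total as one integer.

piece 0:s — minimal
piece 1:s rests on {0:s}
piece 2:u rests on {1:s}
piece 3:u rests on {2:u}
piece 4:t — minimal
piece 5:q rests on {3:u}
piece 6:u rests on {5:q}
piece 7:s rests on {6:u}
piece 8:r rests on {4:t, 7:s}
minimal pieces: {0:s, 4:t}
ways to finish when only these pieces remain (= sum over removing one remaining piece with nothing left below it):
  1 left: {8}→1
  2 left: {4,8}→1  {7,8}→1
  3 left: {4,7,8}→2  {6,7,8}→1
  4 left: {4,6,7,8}→3  {5,6,7,8}→1
  5 left: {3,5,6,7,8}→1  {4,5,6,7,8}→4
  6 left: {2,3,5,6,7,8}→1  {3,4,5,6,7,8}→5
  7 left: {1,2,3,5,6,7,8}→1  {2,3,4,5,6,7,8}→6
  placing 0:s first → 7 extensions
  placing 4:t first → 1 extensions
total linear extensions = 8

8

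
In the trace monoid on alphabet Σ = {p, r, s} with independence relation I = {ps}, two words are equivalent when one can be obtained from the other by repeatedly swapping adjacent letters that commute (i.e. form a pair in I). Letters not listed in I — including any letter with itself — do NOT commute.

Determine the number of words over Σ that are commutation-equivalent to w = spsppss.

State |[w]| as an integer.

drop 0:s onto floor
drop 1:p onto floor
drop 2:s onto {0:s}
drop 3:p onto {1:p}
drop 4:p onto {3:p}
drop 5:s onto {2:s}
drop 6:s onto {5:s}
ground layer = {0:s, 1:p}
drop-orders for the pieces not yet dropped (sum over which currently-grounded one goes next):
  1 to go: {4} 1  {6} 1
  2 to go: {3,4} 1  {4,6} 2  {5,6} 1
  3 to go: {1,3,4} 1  {2,5,6} 1  {3,4,6} 3  {4,5,6} 3
  4 to go: {0,2,5,6} 1  {1,3,4,6} 4  {2,4,5,6} 4  {3,4,5,6} 6
  5 to go: {0,2,4,5,6} 5  {1,3,4,5,6} 10  {2,3,4,5,6} 10
  if 0:s drops first: 20 orders
  if 1:p drops first: 15 orders
heap linearizations: 35

35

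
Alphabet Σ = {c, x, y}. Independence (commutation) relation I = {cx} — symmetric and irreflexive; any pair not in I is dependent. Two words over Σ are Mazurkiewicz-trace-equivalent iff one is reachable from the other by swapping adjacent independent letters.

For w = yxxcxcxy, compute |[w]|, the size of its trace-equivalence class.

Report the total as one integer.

drop 0:y onto floor
drop 1:x onto {0:y}
drop 2:x onto {1:x}
drop 3:c onto {0:y}
drop 4:x onto {2:x}
drop 5:c onto {3:c}
drop 6:x onto {4:x}
drop 7:y onto {5:c, 6:x}
ground layer = {0:y}
drop-orders for the pieces not yet dropped (sum over which currently-grounded one goes next):
  1 to go: {7} 1
  2 to go: {5,7} 1  {6,7} 1
  3 to go: {3,5,7} 1  {4,6,7} 1  {5,6,7} 2
  4 to go: {2,4,6,7} 1  {3,5,6,7} 3  {4,5,6,7} 3
  5 to go: {1,2,4,6,7} 1  {2,4,5,6,7} 4  {3,4,5,6,7} 6
  6 to go: {1,2,4,5,6,7} 5  {2,3,4,5,6,7} 10
  if 0:y drops first: 15 orders

15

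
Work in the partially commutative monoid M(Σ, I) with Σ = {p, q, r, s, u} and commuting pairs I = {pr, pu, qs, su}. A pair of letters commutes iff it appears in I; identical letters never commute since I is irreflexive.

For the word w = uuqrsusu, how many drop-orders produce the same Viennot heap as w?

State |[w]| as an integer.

6

piece 0:u — minimal
piece 1:u rests on {0:u}
piece 2:q rests on {1:u}
piece 3:r rests on {2:q}
piece 4:s rests on {3:r}
piece 5:u rests on {3:r}
piece 6:s rests on {4:s}
piece 7:u rests on {5:u}
minimal pieces: {0:u}
ways to finish when only these pieces remain (= sum over removing one remaining piece with nothing left below it):
  1 left: {6}→1  {7}→1
  2 left: {4,6}→1  {5,7}→1  {6,7}→2
  3 left: {4,6,7}→3  {5,6,7}→3
  4 left: {4,5,6,7}→6
  5 left: {3,4,5,6,7}→6
  6 left: {2,3,4,5,6,7}→6
  placing 0:u first → 6 extensions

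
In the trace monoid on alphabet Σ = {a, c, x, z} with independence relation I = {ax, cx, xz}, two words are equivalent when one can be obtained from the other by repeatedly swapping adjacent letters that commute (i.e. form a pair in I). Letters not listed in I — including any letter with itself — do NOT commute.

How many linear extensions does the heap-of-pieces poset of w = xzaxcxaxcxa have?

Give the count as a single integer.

462

0(x) covers ∅
1(z) covers ∅
2(a) covers 1:z
3(x) covers 0:x
4(c) covers 2:a
5(x) covers 3:x
6(a) covers 4:c
7(x) covers 5:x
8(c) covers 6:a
9(x) covers 7:x
10(a) covers 8:c
floor of heap: 0:x, 1:z
completions by unplaced set U, small U first (add the entries for U minus each lowest piece of U):
  |U|=1: {9}:1  {10}:1
  |U|=2: {7,9}:1  {8,10}:1  {9,10}:2
  |U|=3: {5,7,9}:1  {6,8,10}:1  {7,9,10}:3  {8,9,10}:3
  |U|=4: {3,5,7,9}:1  {4,6,8,10}:1  {5,7,9,10}:4  {6,8,9,10}:4  {7,8,9,10}:6
  |U|=5: {0,3,5,7,9}:1  {2,4,6,8,10}:1  {3,5,7,9,10}:5  {4,6,8,9,10}:5  {5,7,8,9,10}:10  {6,7,8,9,10}:10
  |U|=6: {0,3,5,7,9,10}:6  {1,2,4,6,8,10}:1  {2,4,6,8,9,10}:6  {3,5,7,8,9,10}:15  {4,6,7,8,9,10}:15  {5,6,7,8,9,10}:20
  |U|=7: {0,3,5,7,8,9,10}:21  {1,2,4,6,8,9,10}:7  {2,4,6,7,8,9,10}:21  {3,5,6,7,8,9,10}:35  {4,5,6,7,8,9,10}:35
  |U|=8: {0,3,5,6,7,8,9,10}:56  {1,2,4,6,7,8,9,10}:28  {2,4,5,6,7,8,9,10}:56  {3,4,5,6,7,8,9,10}:70
  |U|=9: {0,3,4,5,6,7,8,9,10}:126  {1,2,4,5,6,7,8,9,10}:84  {2,3,4,5,6,7,8,9,10}:126
  start at 0(x): 210
  start at 1(z): 252
sum over floor = 462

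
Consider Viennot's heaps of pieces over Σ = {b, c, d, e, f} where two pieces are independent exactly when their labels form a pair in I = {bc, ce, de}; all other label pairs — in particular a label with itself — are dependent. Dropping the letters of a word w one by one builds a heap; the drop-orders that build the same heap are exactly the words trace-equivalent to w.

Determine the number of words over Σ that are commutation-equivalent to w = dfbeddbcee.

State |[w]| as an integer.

#0=d has no predecessor
#1=f depends on [0:d]
#2=b depends on [1:f]
#3=e depends on [2:b]
#4=d depends on [2:b]
#5=d depends on [4:d]
#6=b depends on [3:e, 5:d]
#7=c depends on [5:d]
#8=e depends on [6:b]
#9=e depends on [8:e]
sources: [0:d]
N(rest) = Σ N(rest − s) over sources s of rest; N(one piece) = 1:
  size 1 → [7]=1  [9]=1
  size 2 → [7,9]=2  [8,9]=1
  size 3 → [6,8,9]=1  [7,8,9]=3
  size 4 → [3,6,8,9]=1  [6,7,8,9]=4
  size 5 → [3,6,7,8,9]=5  [5,6,7,8,9]=4
  size 6 → [3,5,6,7,8,9]=9  [4,5,6,7,8,9]=4
  size 7 → [3,4,5,6,7,8,9]=13
  size 8 → [2,3,4,5,6,7,8,9]=13
  first=0(d) contributes 13

13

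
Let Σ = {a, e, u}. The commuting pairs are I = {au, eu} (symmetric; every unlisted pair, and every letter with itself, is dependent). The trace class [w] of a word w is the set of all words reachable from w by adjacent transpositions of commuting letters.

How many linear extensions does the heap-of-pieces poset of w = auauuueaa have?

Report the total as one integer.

126

0(a) covers ∅
1(u) covers ∅
2(a) covers 0:a
3(u) covers 1:u
4(u) covers 3:u
5(u) covers 4:u
6(e) covers 2:a
7(a) covers 6:e
8(a) covers 7:a
floor of heap: 0:a, 1:u
completions by unplaced set U, small U first (add the entries for U minus each lowest piece of U):
  |U|=1: {5}:1  {8}:1
  |U|=2: {4,5}:1  {5,8}:2  {7,8}:1
  |U|=3: {3,4,5}:1  {4,5,8}:3  {5,7,8}:3  {6,7,8}:1
  |U|=4: {1,3,4,5}:1  {2,6,7,8}:1  {3,4,5,8}:4  {4,5,7,8}:6  {5,6,7,8}:4
  |U|=5: {0,2,6,7,8}:1  {1,3,4,5,8}:5  {2,5,6,7,8}:5  {3,4,5,7,8}:10  {4,5,6,7,8}:10
  |U|=6: {0,2,5,6,7,8}:6  {1,3,4,5,7,8}:15  {2,4,5,6,7,8}:15  {3,4,5,6,7,8}:20
  |U|=7: {0,2,4,5,6,7,8}:21  {1,3,4,5,6,7,8}:35  {2,3,4,5,6,7,8}:35
  start at 0(a): 70
  start at 1(u): 56
sum over floor = 126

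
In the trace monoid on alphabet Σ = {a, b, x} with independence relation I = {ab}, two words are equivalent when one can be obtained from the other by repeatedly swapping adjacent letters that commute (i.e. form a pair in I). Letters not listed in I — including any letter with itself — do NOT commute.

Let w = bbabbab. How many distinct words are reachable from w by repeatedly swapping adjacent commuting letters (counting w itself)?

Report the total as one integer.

drop 0:b onto floor
drop 1:b onto {0:b}
drop 2:a onto floor
drop 3:b onto {1:b}
drop 4:b onto {3:b}
drop 5:a onto {2:a}
drop 6:b onto {4:b}
ground layer = {0:b, 2:a}
drop-orders for the pieces not yet dropped (sum over which currently-grounded one goes next):
  1 to go: {5} 1  {6} 1
  2 to go: {2,5} 1  {4,6} 1  {5,6} 2
  3 to go: {2,5,6} 3  {3,4,6} 1  {4,5,6} 3
  4 to go: {1,3,4,6} 1  {2,4,5,6} 6  {3,4,5,6} 4
  5 to go: {0,1,3,4,6} 1  {1,3,4,5,6} 5  {2,3,4,5,6} 10
  if 0:b drops first: 15 orders
  if 2:a drops first: 6 orders
heap linearizations: 21

21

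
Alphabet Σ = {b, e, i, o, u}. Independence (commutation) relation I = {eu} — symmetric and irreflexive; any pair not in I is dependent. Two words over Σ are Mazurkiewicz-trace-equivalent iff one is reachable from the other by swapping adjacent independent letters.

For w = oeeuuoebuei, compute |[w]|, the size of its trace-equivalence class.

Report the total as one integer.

0(o) covers ∅
1(e) covers 0:o
2(e) covers 1:e
3(u) covers 0:o
4(u) covers 3:u
5(o) covers 2:e, 4:u
6(e) covers 5:o
7(b) covers 6:e
8(u) covers 7:b
9(e) covers 7:b
10(i) covers 8:u, 9:e
floor of heap: 0:o
completions by unplaced set U, small U first (add the entries for U minus each lowest piece of U):
  |U|=1: {10}:1
  |U|=2: {8,10}:1  {9,10}:1
  |U|=3: {8,9,10}:2
  |U|=4: {7,8,9,10}:2
  |U|=5: {6,7,8,9,10}:2
  |U|=6: {5,6,7,8,9,10}:2
  |U|=7: {2,5,6,7,8,9,10}:2  {4,5,6,7,8,9,10}:2
  |U|=8: {1,2,5,6,7,8,9,10}:2  {2,4,5,6,7,8,9,10}:4  {3,4,5,6,7,8,9,10}:2
  |U|=9: {1,2,4,5,6,7,8,9,10}:6  {2,3,4,5,6,7,8,9,10}:6
  start at 0(o): 12

12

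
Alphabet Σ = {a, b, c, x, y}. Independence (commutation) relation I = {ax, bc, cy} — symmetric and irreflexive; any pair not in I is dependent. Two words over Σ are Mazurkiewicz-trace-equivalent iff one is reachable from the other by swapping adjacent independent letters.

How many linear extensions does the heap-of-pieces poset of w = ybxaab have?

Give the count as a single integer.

3

#0=y has no predecessor
#1=b depends on [0:y]
#2=x depends on [1:b]
#3=a depends on [1:b]
#4=a depends on [3:a]
#5=b depends on [2:x, 4:a]
sources: [0:y]
N(rest) = Σ N(rest − s) over sources s of rest; N(one piece) = 1:
  size 1 → [5]=1
  size 2 → [2,5]=1  [4,5]=1
  size 3 → [2,4,5]=2  [3,4,5]=1
  size 4 → [2,3,4,5]=3
  first=0(y) contributes 3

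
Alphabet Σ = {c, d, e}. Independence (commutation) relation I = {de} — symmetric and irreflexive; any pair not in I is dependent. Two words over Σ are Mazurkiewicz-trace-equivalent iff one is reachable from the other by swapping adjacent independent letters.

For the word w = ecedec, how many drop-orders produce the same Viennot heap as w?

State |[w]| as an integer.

3

0(e) covers ∅
1(c) covers 0:e
2(e) covers 1:c
3(d) covers 1:c
4(e) covers 2:e
5(c) covers 3:d, 4:e
floor of heap: 0:e
completions by unplaced set U, small U first (add the entries for U minus each lowest piece of U):
  |U|=1: {5}:1
  |U|=2: {3,5}:1  {4,5}:1
  |U|=3: {2,4,5}:1  {3,4,5}:2
  |U|=4: {2,3,4,5}:3
  start at 0(e): 3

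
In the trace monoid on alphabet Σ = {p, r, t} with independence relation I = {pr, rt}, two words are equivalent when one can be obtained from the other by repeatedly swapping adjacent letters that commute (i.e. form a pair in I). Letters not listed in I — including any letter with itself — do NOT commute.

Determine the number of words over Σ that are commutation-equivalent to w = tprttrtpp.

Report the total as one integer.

drop 0:t onto floor
drop 1:p onto {0:t}
drop 2:r onto floor
drop 3:t onto {1:p}
drop 4:t onto {3:t}
drop 5:r onto {2:r}
drop 6:t onto {4:t}
drop 7:p onto {6:t}
drop 8:p onto {7:p}
ground layer = {0:t, 2:r}
drop-orders for the pieces not yet dropped (sum over which currently-grounded one goes next):
  1 to go: {5} 1  {8} 1
  2 to go: {2,5} 1  {5,8} 2  {7,8} 1
  3 to go: {2,5,8} 3  {5,7,8} 3  {6,7,8} 1
  4 to go: {2,5,7,8} 6  {4,6,7,8} 1  {5,6,7,8} 4
  5 to go: {2,5,6,7,8} 10  {3,4,6,7,8} 1  {4,5,6,7,8} 5
  6 to go: {1,3,4,6,7,8} 1  {2,4,5,6,7,8} 15  {3,4,5,6,7,8} 6
  7 to go: {0,1,3,4,6,7,8} 1  {1,3,4,5,6,7,8} 7  {2,3,4,5,6,7,8} 21
  if 0:t drops first: 28 orders
  if 2:r drops first: 8 orders
heap linearizations: 36

36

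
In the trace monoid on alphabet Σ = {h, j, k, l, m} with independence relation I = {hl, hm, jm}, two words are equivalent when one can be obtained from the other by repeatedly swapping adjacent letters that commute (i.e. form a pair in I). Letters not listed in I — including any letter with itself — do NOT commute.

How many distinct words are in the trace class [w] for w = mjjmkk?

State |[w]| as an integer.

6

drop 0:m onto floor
drop 1:j onto floor
drop 2:j onto {1:j}
drop 3:m onto {0:m}
drop 4:k onto {2:j, 3:m}
drop 5:k onto {4:k}
ground layer = {0:m, 1:j}
drop-orders for the pieces not yet dropped (sum over which currently-grounded one goes next):
  1 to go: {5} 1
  2 to go: {4,5} 1
  3 to go: {2,4,5} 1  {3,4,5} 1
  4 to go: {0,3,4,5} 1  {1,2,4,5} 1  {2,3,4,5} 2
  if 0:m drops first: 3 orders
  if 1:j drops first: 3 orders
heap linearizations: 6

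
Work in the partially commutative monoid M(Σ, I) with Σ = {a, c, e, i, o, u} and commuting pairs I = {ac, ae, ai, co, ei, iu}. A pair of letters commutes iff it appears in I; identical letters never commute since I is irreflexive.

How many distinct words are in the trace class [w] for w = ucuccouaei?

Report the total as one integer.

piece 0:u — minimal
piece 1:c rests on {0:u}
piece 2:u rests on {1:c}
piece 3:c rests on {2:u}
piece 4:c rests on {3:c}
piece 5:o rests on {2:u}
piece 6:u rests on {4:c, 5:o}
piece 7:a rests on {6:u}
piece 8:e rests on {6:u}
piece 9:i rests on {4:c, 5:o}
minimal pieces: {0:u}
ways to finish when only these pieces remain (= sum over removing one remaining piece with nothing left below it):
  1 left: {7}→1  {8}→1  {9}→1
  2 left: {7,8}→2  {7,9}→2  {8,9}→2
  3 left: {6,7,8}→2  {7,8,9}→6
  4 left: {6,7,8,9}→8
  5 left: {4,6,7,8,9}→8  {5,6,7,8,9}→8
  6 left: {3,4,6,7,8,9}→8  {4,5,6,7,8,9}→16
  7 left: {3,4,5,6,7,8,9}→24
  8 left: {2,3,4,5,6,7,8,9}→24
  placing 0:u first → 24 extensions

24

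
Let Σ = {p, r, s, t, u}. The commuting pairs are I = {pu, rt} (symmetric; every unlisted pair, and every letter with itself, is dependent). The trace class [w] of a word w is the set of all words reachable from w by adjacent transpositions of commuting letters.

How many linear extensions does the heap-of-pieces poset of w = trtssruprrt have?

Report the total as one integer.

18

piece 0:t — minimal
piece 1:r — minimal
piece 2:t rests on {0:t}
piece 3:s rests on {1:r, 2:t}
piece 4:s rests on {3:s}
piece 5:r rests on {4:s}
piece 6:u rests on {5:r}
piece 7:p rests on {5:r}
piece 8:r rests on {6:u, 7:p}
piece 9:r rests on {8:r}
piece 10:t rests on {6:u, 7:p}
minimal pieces: {0:t, 1:r}
ways to finish when only these pieces remain (= sum over removing one remaining piece with nothing left below it):
  1 left: {9}→1  {10}→1
  2 left: {8,9}→1  {9,10}→2
  3 left: {8,9,10}→3
  4 left: {6,8,9,10}→3  {7,8,9,10}→3
  5 left: {6,7,8,9,10}→6
  6 left: {5,6,7,8,9,10}→6
  7 left: {4,5,6,7,8,9,10}→6
  8 left: {3,4,5,6,7,8,9,10}→6
  9 left: {1,3,4,5,6,7,8,9,10}→6  {2,3,4,5,6,7,8,9,10}→6
  placing 0:t first → 12 extensions
  placing 1:r first → 6 extensions
total linear extensions = 18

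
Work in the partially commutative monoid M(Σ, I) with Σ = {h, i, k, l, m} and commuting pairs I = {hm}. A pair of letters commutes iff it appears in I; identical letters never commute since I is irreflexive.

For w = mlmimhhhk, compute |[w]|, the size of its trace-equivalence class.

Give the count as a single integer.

0(m) covers ∅
1(l) covers 0:m
2(m) covers 1:l
3(i) covers 2:m
4(m) covers 3:i
5(h) covers 3:i
6(h) covers 5:h
7(h) covers 6:h
8(k) covers 4:m, 7:h
floor of heap: 0:m
completions by unplaced set U, small U first (add the entries for U minus each lowest piece of U):
  |U|=1: {8}:1
  |U|=2: {4,8}:1  {7,8}:1
  |U|=3: {4,7,8}:2  {6,7,8}:1
  |U|=4: {4,6,7,8}:3  {5,6,7,8}:1
  |U|=5: {4,5,6,7,8}:4
  |U|=6: {3,4,5,6,7,8}:4
  |U|=7: {2,3,4,5,6,7,8}:4
  start at 0(m): 4

4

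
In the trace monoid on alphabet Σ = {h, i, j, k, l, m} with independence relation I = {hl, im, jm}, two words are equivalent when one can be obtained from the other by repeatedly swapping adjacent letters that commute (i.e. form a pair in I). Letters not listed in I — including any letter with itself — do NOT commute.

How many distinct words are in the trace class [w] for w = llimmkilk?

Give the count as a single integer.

3

drop 0:l onto floor
drop 1:l onto {0:l}
drop 2:i onto {1:l}
drop 3:m onto {1:l}
drop 4:m onto {3:m}
drop 5:k onto {2:i, 4:m}
drop 6:i onto {5:k}
drop 7:l onto {6:i}
drop 8:k onto {7:l}
ground layer = {0:l}
drop-orders for the pieces not yet dropped (sum over which currently-grounded one goes next):
  1 to go: {8} 1
  2 to go: {7,8} 1
  3 to go: {6,7,8} 1
  4 to go: {5,6,7,8} 1
  5 to go: {2,5,6,7,8} 1  {4,5,6,7,8} 1
  6 to go: {2,4,5,6,7,8} 2  {3,4,5,6,7,8} 1
  7 to go: {2,3,4,5,6,7,8} 3
  if 0:l drops first: 3 orders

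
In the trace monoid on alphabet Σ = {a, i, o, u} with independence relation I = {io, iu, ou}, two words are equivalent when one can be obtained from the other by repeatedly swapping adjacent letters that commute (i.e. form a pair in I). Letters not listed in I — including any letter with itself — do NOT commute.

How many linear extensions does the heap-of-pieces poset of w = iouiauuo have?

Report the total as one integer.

36

piece 0:i — minimal
piece 1:o — minimal
piece 2:u — minimal
piece 3:i rests on {0:i}
piece 4:a rests on {1:o, 2:u, 3:i}
piece 5:u rests on {4:a}
piece 6:u rests on {5:u}
piece 7:o rests on {4:a}
minimal pieces: {0:i, 1:o, 2:u}
ways to finish when only these pieces remain (= sum over removing one remaining piece with nothing left below it):
  1 left: {6}→1  {7}→1
  2 left: {5,6}→1  {6,7}→2
  3 left: {5,6,7}→3
  4 left: {4,5,6,7}→3
  5 left: {1,4,5,6,7}→3  {2,4,5,6,7}→3  {3,4,5,6,7}→3
  6 left: {0,3,4,5,6,7}→3  {1,2,4,5,6,7}→6  {1,3,4,5,6,7}→6  {2,3,4,5,6,7}→6
  placing 0:i first → 18 extensions
  placing 1:o first → 9 extensions
  placing 2:u first → 9 extensions
total linear extensions = 36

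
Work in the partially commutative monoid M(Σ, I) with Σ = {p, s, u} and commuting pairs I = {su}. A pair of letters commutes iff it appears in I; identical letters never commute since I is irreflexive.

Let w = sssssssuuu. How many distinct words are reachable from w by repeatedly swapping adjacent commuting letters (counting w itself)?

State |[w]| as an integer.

drop 0:s onto floor
drop 1:s onto {0:s}
drop 2:s onto {1:s}
drop 3:s onto {2:s}
drop 4:s onto {3:s}
drop 5:s onto {4:s}
drop 6:s onto {5:s}
drop 7:u onto floor
drop 8:u onto {7:u}
drop 9:u onto {8:u}
ground layer = {0:s, 7:u}
drop-orders for the pieces not yet dropped (sum over which currently-grounded one goes next):
  1 to go: {6} 1  {9} 1
  2 to go: {5,6} 1  {6,9} 2  {8,9} 1
  3 to go: {4,5,6} 1  {5,6,9} 3  {6,8,9} 3  {7,8,9} 1
  4 to go: {3,4,5,6} 1  {4,5,6,9} 4  {5,6,8,9} 6  {6,7,8,9} 4
  5 to go: {2,3,4,5,6} 1  {3,4,5,6,9} 5  {4,5,6,8,9} 10  {5,6,7,8,9} 10
  6 to go: {1,2,3,4,5,6} 1  {2,3,4,5,6,9} 6  {3,4,5,6,8,9} 15  {4,5,6,7,8,9} 20
  7 to go: {0,1,2,3,4,5,6} 1  {1,2,3,4,5,6,9} 7  {2,3,4,5,6,8,9} 21  {3,4,5,6,7,8,9} 35
  8 to go: {0,1,2,3,4,5,6,9} 8  {1,2,3,4,5,6,8,9} 28  {2,3,4,5,6,7,8,9} 56
  if 0:s drops first: 84 orders
  if 7:u drops first: 36 orders
heap linearizations: 120

120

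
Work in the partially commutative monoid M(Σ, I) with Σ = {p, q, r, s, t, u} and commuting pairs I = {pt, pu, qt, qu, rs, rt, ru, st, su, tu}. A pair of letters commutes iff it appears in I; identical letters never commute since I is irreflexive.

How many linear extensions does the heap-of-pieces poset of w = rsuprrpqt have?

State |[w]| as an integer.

144

drop 0:r onto floor
drop 1:s onto floor
drop 2:u onto floor
drop 3:p onto {0:r, 1:s}
drop 4:r onto {3:p}
drop 5:r onto {4:r}
drop 6:p onto {5:r}
drop 7:q onto {6:p}
drop 8:t onto floor
ground layer = {0:r, 1:s, 2:u, 8:t}
drop-orders for the pieces not yet dropped (sum over which currently-grounded one goes next):
  1 to go: {2} 1  {7} 1  {8} 1
  2 to go: {2,7} 2  {2,8} 2  {6,7} 1  {7,8} 2
  3 to go: {2,6,7} 3  {2,7,8} 6  {5,6,7} 1  {6,7,8} 3
  4 to go: {2,5,6,7} 4  {2,6,7,8} 12  {4,5,6,7} 1  {5,6,7,8} 4
  5 to go: {2,4,5,6,7} 5  {2,5,6,7,8} 20  {3,4,5,6,7} 1  {4,5,6,7,8} 5
  6 to go: {0,3,4,5,6,7} 1  {1,3,4,5,6,7} 1  {2,3,4,5,6,7} 6  {2,4,5,6,7,8} 30  {3,4,5,6,7,8} 6
  7 to go: {0,1,3,4,5,6,7} 2  {0,2,3,4,5,6,7} 7  {0,3,4,5,6,7,8} 7  {1,2,3,4,5,6,7} 7  {1,3,4,5,6,7,8} 7  {2,3,4,5,6,7,8} 42
  if 0:r drops first: 56 orders
  if 1:s drops first: 56 orders
  if 2:u drops first: 16 orders
  if 8:t drops first: 16 orders
heap linearizations: 144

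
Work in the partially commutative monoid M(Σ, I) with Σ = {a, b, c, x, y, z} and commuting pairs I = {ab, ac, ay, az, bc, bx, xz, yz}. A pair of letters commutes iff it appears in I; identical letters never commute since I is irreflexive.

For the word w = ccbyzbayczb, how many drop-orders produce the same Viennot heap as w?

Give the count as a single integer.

66

0(c) covers ∅
1(c) covers 0:c
2(b) covers ∅
3(y) covers 1:c, 2:b
4(z) covers 1:c, 2:b
5(b) covers 3:y, 4:z
6(a) covers ∅
7(y) covers 5:b
8(c) covers 7:y
9(z) covers 8:c
10(b) covers 9:z
floor of heap: 0:c, 2:b, 6:a
completions by unplaced set U, small U first (add the entries for U minus each lowest piece of U):
  |U|=1: {6}:1  {10}:1
  |U|=2: {6,10}:2  {9,10}:1
  |U|=3: {6,9,10}:3  {8,9,10}:1
  |U|=4: {6,8,9,10}:4  {7,8,9,10}:1
  |U|=5: {5,7,8,9,10}:1  {6,7,8,9,10}:5
  |U|=6: {3,5,7,8,9,10}:1  {4,5,7,8,9,10}:1  {5,6,7,8,9,10}:6
  |U|=7: {3,4,5,7,8,9,10}:2  {3,5,6,7,8,9,10}:7  {4,5,6,7,8,9,10}:7
  |U|=8: {1,3,4,5,7,8,9,10}:2  {2,3,4,5,7,8,9,10}:2  {3,4,5,6,7,8,9,10}:16
  |U|=9: {0,1,3,4,5,7,8,9,10}:2  {1,2,3,4,5,7,8,9,10}:4  {1,3,4,5,6,7,8,9,10}:18  {2,3,4,5,6,7,8,9,10}:18
  start at 0(c): 40
  start at 2(b): 20
  start at 6(a): 6
sum over floor = 66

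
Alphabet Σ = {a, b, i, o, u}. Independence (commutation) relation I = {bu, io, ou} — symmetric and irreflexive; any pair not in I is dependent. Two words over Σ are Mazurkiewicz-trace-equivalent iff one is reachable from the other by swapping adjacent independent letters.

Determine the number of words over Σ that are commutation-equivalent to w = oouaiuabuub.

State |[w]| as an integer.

18

#0=o has no predecessor
#1=o depends on [0:o]
#2=u has no predecessor
#3=a depends on [1:o, 2:u]
#4=i depends on [3:a]
#5=u depends on [4:i]
#6=a depends on [5:u]
#7=b depends on [6:a]
#8=u depends on [6:a]
#9=u depends on [8:u]
#10=b depends on [7:b]
sources: [0:o, 2:u]
N(rest) = Σ N(rest − s) over sources s of rest; N(one piece) = 1:
  size 1 → [9]=1  [10]=1
  size 2 → [7,10]=1  [8,9]=1  [9,10]=2
  size 3 → [7,9,10]=3  [8,9,10]=3
  size 4 → [7,8,9,10]=6
  size 5 → [6,7,8,9,10]=6
  size 6 → [5,6,7,8,9,10]=6
  size 7 → [4,5,6,7,8,9,10]=6
  size 8 → [3,4,5,6,7,8,9,10]=6
  size 9 → [1,3,4,5,6,7,8,9,10]=6  [2,3,4,5,6,7,8,9,10]=6
  first=0(o) contributes 12
  first=2(u) contributes 6
|[w]| = 18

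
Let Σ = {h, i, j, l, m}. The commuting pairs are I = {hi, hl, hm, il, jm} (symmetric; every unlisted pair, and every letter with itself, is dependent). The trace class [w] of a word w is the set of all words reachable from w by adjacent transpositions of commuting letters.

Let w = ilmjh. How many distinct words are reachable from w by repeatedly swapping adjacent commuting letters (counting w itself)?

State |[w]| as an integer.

6

piece 0:i — minimal
piece 1:l — minimal
piece 2:m rests on {0:i, 1:l}
piece 3:j rests on {0:i, 1:l}
piece 4:h rests on {3:j}
minimal pieces: {0:i, 1:l}
ways to finish when only these pieces remain (= sum over removing one remaining piece with nothing left below it):
  1 left: {2}→1  {4}→1
  2 left: {2,4}→2  {3,4}→1
  3 left: {2,3,4}→3
  placing 0:i first → 3 extensions
  placing 1:l first → 3 extensions
total linear extensions = 6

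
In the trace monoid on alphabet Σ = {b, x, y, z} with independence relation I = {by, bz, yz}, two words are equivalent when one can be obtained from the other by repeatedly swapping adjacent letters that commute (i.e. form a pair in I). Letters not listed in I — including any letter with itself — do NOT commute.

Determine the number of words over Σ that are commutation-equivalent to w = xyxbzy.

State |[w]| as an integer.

#0=x has no predecessor
#1=y depends on [0:x]
#2=x depends on [1:y]
#3=b depends on [2:x]
#4=z depends on [2:x]
#5=y depends on [2:x]
sources: [0:x]
N(rest) = Σ N(rest − s) over sources s of rest; N(one piece) = 1:
  size 1 → [3]=1  [4]=1  [5]=1
  size 2 → [3,4]=2  [3,5]=2  [4,5]=2
  size 3 → [3,4,5]=6
  size 4 → [2,3,4,5]=6
  first=0(x) contributes 6

6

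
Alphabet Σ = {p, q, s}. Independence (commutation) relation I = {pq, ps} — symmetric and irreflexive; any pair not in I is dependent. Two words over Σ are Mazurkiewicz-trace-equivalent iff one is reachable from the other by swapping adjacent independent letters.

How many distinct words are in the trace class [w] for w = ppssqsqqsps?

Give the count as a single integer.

drop 0:p onto floor
drop 1:p onto {0:p}
drop 2:s onto floor
drop 3:s onto {2:s}
drop 4:q onto {3:s}
drop 5:s onto {4:q}
drop 6:q onto {5:s}
drop 7:q onto {6:q}
drop 8:s onto {7:q}
drop 9:p onto {1:p}
drop 10:s onto {8:s}
ground layer = {0:p, 2:s}
drop-orders for the pieces not yet dropped (sum over which currently-grounded one goes next):
  1 to go: {9} 1  {10} 1
  2 to go: {1,9} 1  {8,10} 1  {9,10} 2
  3 to go: {0,1,9} 1  {1,9,10} 3  {7,8,10} 1  {8,9,10} 3
  4 to go: {0,1,9,10} 4  {1,8,9,10} 6  {6,7,8,10} 1  {7,8,9,10} 4
  5 to go: {0,1,8,9,10} 10  {1,7,8,9,10} 10  {5,6,7,8,10} 1  {6,7,8,9,10} 5
  6 to go: {0,1,7,8,9,10} 20  {1,6,7,8,9,10} 15  {4,5,6,7,8,10} 1  {5,6,7,8,9,10} 6
  7 to go: {0,1,6,7,8,9,10} 35  {1,5,6,7,8,9,10} 21  {3,4,5,6,7,8,10} 1  {4,5,6,7,8,9,10} 7
  8 to go: {0,1,5,6,7,8,9,10} 56  {1,4,5,6,7,8,9,10} 28  {2,3,4,5,6,7,8,10} 1  {3,4,5,6,7,8,9,10} 8
  9 to go: {0,1,4,5,6,7,8,9,10} 84  {1,3,4,5,6,7,8,9,10} 36  {2,3,4,5,6,7,8,9,10} 9
  if 0:p drops first: 45 orders
  if 2:s drops first: 120 orders
heap linearizations: 165

165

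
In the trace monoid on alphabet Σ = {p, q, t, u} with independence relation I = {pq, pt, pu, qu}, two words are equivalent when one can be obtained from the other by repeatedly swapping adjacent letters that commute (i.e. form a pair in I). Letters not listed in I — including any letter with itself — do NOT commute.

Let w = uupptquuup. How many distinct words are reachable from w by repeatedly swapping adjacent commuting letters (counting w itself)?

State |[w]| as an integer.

480

0(u) covers ∅
1(u) covers 0:u
2(p) covers ∅
3(p) covers 2:p
4(t) covers 1:u
5(q) covers 4:t
6(u) covers 4:t
7(u) covers 6:u
8(u) covers 7:u
9(p) covers 3:p
floor of heap: 0:u, 2:p
completions by unplaced set U, small U first (add the entries for U minus each lowest piece of U):
  |U|=1: {5}:1  {8}:1  {9}:1
  |U|=2: {3,9}:1  {5,8}:2  {5,9}:2  {7,8}:1  {8,9}:2
  |U|=3: {2,3,9}:1  {3,5,9}:3  {3,8,9}:3  {5,7,8}:3  {5,8,9}:6  {6,7,8}:1  {7,8,9}:3
  |U|=4: {2,3,5,9}:4  {2,3,8,9}:4  {3,5,8,9}:12  {3,7,8,9}:6  {5,6,7,8}:4  {5,7,8,9}:12  {6,7,8,9}:4
  |U|=5: {2,3,5,8,9}:20  {2,3,7,8,9}:10  {3,5,7,8,9}:30  {3,6,7,8,9}:10  {4,5,6,7,8}:4  {5,6,7,8,9}:20
  |U|=6: {1,4,5,6,7,8}:4  {2,3,5,7,8,9}:60  {2,3,6,7,8,9}:20  {3,5,6,7,8,9}:60  {4,5,6,7,8,9}:24
  |U|=7: {0,1,4,5,6,7,8}:4  {1,4,5,6,7,8,9}:28  {2,3,5,6,7,8,9}:140  {3,4,5,6,7,8,9}:84
  |U|=8: {0,1,4,5,6,7,8,9}:32  {1,3,4,5,6,7,8,9}:112  {2,3,4,5,6,7,8,9}:224
  start at 0(u): 336
  start at 2(p): 144
sum over floor = 480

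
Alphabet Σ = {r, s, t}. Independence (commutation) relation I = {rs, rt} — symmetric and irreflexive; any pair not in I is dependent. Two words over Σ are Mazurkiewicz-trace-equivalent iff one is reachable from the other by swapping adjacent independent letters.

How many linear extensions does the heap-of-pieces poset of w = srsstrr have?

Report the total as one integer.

drop 0:s onto floor
drop 1:r onto floor
drop 2:s onto {0:s}
drop 3:s onto {2:s}
drop 4:t onto {3:s}
drop 5:r onto {1:r}
drop 6:r onto {5:r}
ground layer = {0:s, 1:r}
drop-orders for the pieces not yet dropped (sum over which currently-grounded one goes next):
  1 to go: {4} 1  {6} 1
  2 to go: {3,4} 1  {4,6} 2  {5,6} 1
  3 to go: {1,5,6} 1  {2,3,4} 1  {3,4,6} 3  {4,5,6} 3
  4 to go: {0,2,3,4} 1  {1,4,5,6} 4  {2,3,4,6} 4  {3,4,5,6} 6
  5 to go: {0,2,3,4,6} 5  {1,3,4,5,6} 10  {2,3,4,5,6} 10
  if 0:s drops first: 20 orders
  if 1:r drops first: 15 orders
heap linearizations: 35

35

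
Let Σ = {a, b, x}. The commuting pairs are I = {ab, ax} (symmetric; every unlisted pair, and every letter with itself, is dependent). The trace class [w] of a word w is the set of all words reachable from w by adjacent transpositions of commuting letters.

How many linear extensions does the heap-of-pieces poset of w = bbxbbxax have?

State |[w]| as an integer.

8

piece 0:b — minimal
piece 1:b rests on {0:b}
piece 2:x rests on {1:b}
piece 3:b rests on {2:x}
piece 4:b rests on {3:b}
piece 5:x rests on {4:b}
piece 6:a — minimal
piece 7:x rests on {5:x}
minimal pieces: {0:b, 6:a}
ways to finish when only these pieces remain (= sum over removing one remaining piece with nothing left below it):
  1 left: {6}→1  {7}→1
  2 left: {5,7}→1  {6,7}→2
  3 left: {4,5,7}→1  {5,6,7}→3
  4 left: {3,4,5,7}→1  {4,5,6,7}→4
  5 left: {2,3,4,5,7}→1  {3,4,5,6,7}→5
  6 left: {1,2,3,4,5,7}→1  {2,3,4,5,6,7}→6
  placing 0:b first → 7 extensions
  placing 6:a first → 1 extensions
total linear extensions = 8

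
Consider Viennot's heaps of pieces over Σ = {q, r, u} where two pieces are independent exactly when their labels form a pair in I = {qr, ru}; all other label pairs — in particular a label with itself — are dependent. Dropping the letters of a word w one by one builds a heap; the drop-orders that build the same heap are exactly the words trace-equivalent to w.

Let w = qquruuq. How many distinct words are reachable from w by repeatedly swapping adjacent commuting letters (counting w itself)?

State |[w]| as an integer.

drop 0:q onto floor
drop 1:q onto {0:q}
drop 2:u onto {1:q}
drop 3:r onto floor
drop 4:u onto {2:u}
drop 5:u onto {4:u}
drop 6:q onto {5:u}
ground layer = {0:q, 3:r}
drop-orders for the pieces not yet dropped (sum over which currently-grounded one goes next):
  1 to go: {3} 1  {6} 1
  2 to go: {3,6} 2  {5,6} 1
  3 to go: {3,5,6} 3  {4,5,6} 1
  4 to go: {2,4,5,6} 1  {3,4,5,6} 4
  5 to go: {1,2,4,5,6} 1  {2,3,4,5,6} 5
  if 0:q drops first: 6 orders
  if 3:r drops first: 1 orders
heap linearizations: 7

7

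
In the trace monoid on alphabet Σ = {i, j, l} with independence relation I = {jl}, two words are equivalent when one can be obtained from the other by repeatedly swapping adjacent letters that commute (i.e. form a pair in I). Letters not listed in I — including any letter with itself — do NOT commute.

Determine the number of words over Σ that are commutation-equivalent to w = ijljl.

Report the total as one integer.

6

drop 0:i onto floor
drop 1:j onto {0:i}
drop 2:l onto {0:i}
drop 3:j onto {1:j}
drop 4:l onto {2:l}
ground layer = {0:i}
drop-orders for the pieces not yet dropped (sum over which currently-grounded one goes next):
  1 to go: {3} 1  {4} 1
  2 to go: {1,3} 1  {2,4} 1  {3,4} 2
  3 to go: {1,3,4} 3  {2,3,4} 3
  if 0:i drops first: 6 orders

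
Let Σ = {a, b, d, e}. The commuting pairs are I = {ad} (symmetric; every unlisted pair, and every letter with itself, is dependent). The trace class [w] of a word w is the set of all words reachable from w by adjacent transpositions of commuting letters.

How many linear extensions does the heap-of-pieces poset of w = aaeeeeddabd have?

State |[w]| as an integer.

3

piece 0:a — minimal
piece 1:a rests on {0:a}
piece 2:e rests on {1:a}
piece 3:e rests on {2:e}
piece 4:e rests on {3:e}
piece 5:e rests on {4:e}
piece 6:d rests on {5:e}
piece 7:d rests on {6:d}
piece 8:a rests on {5:e}
piece 9:b rests on {7:d, 8:a}
piece 10:d rests on {9:b}
minimal pieces: {0:a}
ways to finish when only these pieces remain (= sum over removing one remaining piece with nothing left below it):
  1 left: {10}→1
  2 left: {9,10}→1
  3 left: {7,9,10}→1  {8,9,10}→1
  4 left: {6,7,9,10}→1  {7,8,9,10}→2
  5 left: {6,7,8,9,10}→3
  6 left: {5,6,7,8,9,10}→3
  7 left: {4,5,6,7,8,9,10}→3
  8 left: {3,4,5,6,7,8,9,10}→3
  9 left: {2,3,4,5,6,7,8,9,10}→3
  placing 0:a first → 3 extensions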